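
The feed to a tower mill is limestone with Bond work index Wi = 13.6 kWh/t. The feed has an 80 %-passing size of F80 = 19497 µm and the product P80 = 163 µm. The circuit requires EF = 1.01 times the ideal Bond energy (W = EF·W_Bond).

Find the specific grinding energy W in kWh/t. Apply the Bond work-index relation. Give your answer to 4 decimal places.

W = 9.7751 kWh/t

W = 10 Wi (P80^-0.5 − F80^-0.5)
1/√163 = 0.078326;  1/√19497 = 0.007162
W = 10·13.6·(0.078326 − 0.007162) = 9.6784 kWh/t
W_actual = 1.01 × 9.6784 = 9.7751 kWh/t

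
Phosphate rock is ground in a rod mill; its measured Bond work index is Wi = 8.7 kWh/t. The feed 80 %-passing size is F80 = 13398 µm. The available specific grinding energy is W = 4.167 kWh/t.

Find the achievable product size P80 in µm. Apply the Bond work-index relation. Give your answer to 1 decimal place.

P80 = 312.9 µm

W = 10 Wi (1/√P80 − 1/√F80)  [Bond]
⇒ 1/√P80 = W/(10·Wi) + 1/√F80
  = 4.1670/(10·8.7) + 1/√13398 = 0.047897 + 0.008639 = 0.056536
P80 = (1/0.056536)² = 17.6879² = 312.86 µm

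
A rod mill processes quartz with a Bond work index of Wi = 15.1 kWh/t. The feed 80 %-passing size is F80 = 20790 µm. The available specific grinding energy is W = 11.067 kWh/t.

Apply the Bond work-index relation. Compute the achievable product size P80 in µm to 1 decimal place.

P80 = 155.4 µm

W_Bond = 10·Wi·(1/√P₈₀ − 1/√F₈₀)
⇒ 1/√P80 = W/(10 Wi) + 1/√F80
  = 11.0670/(10·15.1) + 1/√20790 = 0.073291 + 0.006935 = 0.080227
P80 = (1/0.080227)² = 12.4647² = 155.37 µm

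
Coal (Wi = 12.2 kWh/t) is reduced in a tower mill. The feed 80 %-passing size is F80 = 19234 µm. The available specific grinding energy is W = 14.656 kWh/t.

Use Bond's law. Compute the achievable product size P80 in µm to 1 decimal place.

W = 10 Wi / √P80 − 10 Wi / √F80
P80^-0.5 = F80^-0.5 + W/(10 Wi)
  = 14.6560/(10·12.2) + 1/√19234 = 0.120131 + 0.007210 = 0.127342
P80 = (1/0.127342)² = 7.8529² = 61.67 µm

P80 = 61.7 µm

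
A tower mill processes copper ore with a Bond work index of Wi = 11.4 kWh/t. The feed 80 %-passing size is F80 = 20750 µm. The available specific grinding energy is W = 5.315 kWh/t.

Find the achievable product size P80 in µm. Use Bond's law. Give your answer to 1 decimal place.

P80 = 348.5 µm

W_Bond = 10·Wi·(1/√P₈₀ − 1/√F₈₀)
1/√P80 = 1/√F80 + W/(10·Wi)
  = 5.3150/(10·11.4) + 1/√20750 = 0.046623 + 0.006942 = 0.053565
P80 = (1/0.053565)² = 18.6689² = 348.53 µm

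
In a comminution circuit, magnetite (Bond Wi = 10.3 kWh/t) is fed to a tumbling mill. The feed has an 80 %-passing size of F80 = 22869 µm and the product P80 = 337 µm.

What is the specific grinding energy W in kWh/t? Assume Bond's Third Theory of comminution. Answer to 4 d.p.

W_Bond = 10·Wi·(1/√P₈₀ − 1/√F₈₀)
1/√337 = 0.054473;  1/√22869 = 0.006613
W = 10·10.3·(0.054473 − 0.006613) = 4.9297 kWh/t

W = 4.9297 kWh/t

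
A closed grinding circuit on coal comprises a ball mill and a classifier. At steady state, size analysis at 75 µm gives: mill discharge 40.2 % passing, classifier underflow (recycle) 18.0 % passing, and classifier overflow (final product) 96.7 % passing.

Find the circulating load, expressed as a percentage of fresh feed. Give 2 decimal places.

Balance %-passing 75 µm (r = R/F):
d + r·d = r·u + o → r(d−u) = o−d
r = (96.7 − 40.2)/(40.2 − 18.0) = 56.5/22.2 = 2.5450
CL = 100·r = 254.50 %

CL = 254.50 %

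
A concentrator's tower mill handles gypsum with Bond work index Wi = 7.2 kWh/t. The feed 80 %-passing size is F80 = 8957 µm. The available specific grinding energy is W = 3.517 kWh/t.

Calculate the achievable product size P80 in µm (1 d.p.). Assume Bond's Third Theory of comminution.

W = 10 Wi (1/√P80 − 1/√F80)  [Bond]
⇒ 1/√P80 = W/(10·Wi) + 1/√F80
  = 3.5170/(10·7.2) + 1/√8957 = 0.048847 + 0.010566 = 0.059413
P80 = (1/0.059413)² = 16.8312² = 283.29 µm

P80 = 283.3 µm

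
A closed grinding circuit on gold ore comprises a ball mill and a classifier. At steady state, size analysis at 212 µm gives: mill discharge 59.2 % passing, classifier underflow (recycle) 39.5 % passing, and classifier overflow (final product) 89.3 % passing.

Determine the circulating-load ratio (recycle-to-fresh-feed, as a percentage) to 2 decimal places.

Mass balance on the −212 µm fraction:
(1+r)d = ru + o → r = (o−d)/(d−u)
r = (89.3 − 59.2)/(59.2 − 39.5) = 30.1/19.7 = 1.5279
CL = 100·r = 152.79 %

CL = 152.79 %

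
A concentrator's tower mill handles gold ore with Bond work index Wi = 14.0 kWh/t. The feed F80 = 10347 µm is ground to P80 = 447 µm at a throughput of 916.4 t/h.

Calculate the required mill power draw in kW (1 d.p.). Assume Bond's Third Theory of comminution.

W = 10 Wi (P80^-0.5 − F80^-0.5)
W = 10·14.0·(1/√447 − 1/√10347) = 10·14.0·(0.037467) = 5.2454 kWh/t
P = W·T = 5.2454·916.4 = 4806.9 kW

P = 4806.9 kW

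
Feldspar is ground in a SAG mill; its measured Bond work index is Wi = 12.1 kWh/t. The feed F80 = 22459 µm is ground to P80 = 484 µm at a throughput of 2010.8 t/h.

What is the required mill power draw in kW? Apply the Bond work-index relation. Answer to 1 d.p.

P = 9435.9 kW

W = 10·Wi·(P80^(-½) − F80^(-½))
W = 10·12.1·(1/√484 − 1/√22459) = 10·12.1·(0.038782) = 4.6926 kWh/t
Power = W × throughput = 4.6926 kWh/t × 2010.8 t/h = 9435.9 kW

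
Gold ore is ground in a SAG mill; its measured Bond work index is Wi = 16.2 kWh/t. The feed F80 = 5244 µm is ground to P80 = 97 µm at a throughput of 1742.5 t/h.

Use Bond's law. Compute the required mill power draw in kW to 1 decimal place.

W_Bond = 10·Wi·(1/√P₈₀ − 1/√F₈₀)
W = 10·16.2·(1/√97 − 1/√5244) = 10·16.2·(0.087725) = 14.2115 kWh/t
P = W·T = 14.2115·1742.5 = 24763.6 kW

P = 24763.6 kW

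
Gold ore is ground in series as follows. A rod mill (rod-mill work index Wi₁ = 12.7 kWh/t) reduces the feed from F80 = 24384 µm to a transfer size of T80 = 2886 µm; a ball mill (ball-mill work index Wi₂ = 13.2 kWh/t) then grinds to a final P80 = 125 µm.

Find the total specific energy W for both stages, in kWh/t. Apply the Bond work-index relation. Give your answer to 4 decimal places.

W_Bond = 10·Wi·(1/√P₈₀ − 1/√F₈₀)
Stage 1 (24384→2886 µm, Wi₁=12.7): W₁ = 10·12.7·(0.018615 − 0.006404) = 1.5507 kWh/t
Stage 2 (2886→125 µm, Wi₂=13.2): W₂ = 10·13.2·(0.089443 − 0.018615) = 9.3493 kWh/t
W = W₁ + W₂ = 1.5507 + 9.3493 = 10.9001 kWh/t

W = 10.9001 kWh/t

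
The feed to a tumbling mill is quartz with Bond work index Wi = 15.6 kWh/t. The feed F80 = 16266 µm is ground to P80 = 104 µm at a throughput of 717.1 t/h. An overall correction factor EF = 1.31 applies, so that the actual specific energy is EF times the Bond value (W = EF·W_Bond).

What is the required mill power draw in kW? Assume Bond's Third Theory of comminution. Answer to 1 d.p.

P = 13221.0 kW

W_Bond = 10·Wi·(1/√P₈₀ − 1/√F₈₀)
W = 10·15.6·(1/√104 − 1/√16266) = 10·15.6·(0.090217) = 14.0739 kWh/t
With EF = 1.31: W = 14.0739·1.31 = 18.4368 kWh/t
P = W·T = 18.4368·717.1 = 13221.0 kW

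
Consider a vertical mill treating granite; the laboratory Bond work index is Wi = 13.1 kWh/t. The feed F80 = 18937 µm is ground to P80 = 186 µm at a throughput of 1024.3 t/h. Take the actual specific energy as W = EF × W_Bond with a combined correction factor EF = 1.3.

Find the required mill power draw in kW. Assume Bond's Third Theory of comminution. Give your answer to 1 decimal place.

P = 11522.8 kW

Bond: W = 10·Wi·(1/√P80 − 1/√F80)
W = 10·13.1·(1/√186 − 1/√18937) = 10·13.1·(0.066057) = 8.6534 kWh/t
Corrected W = EF·W_Bond = 1.3·8.6534 = 11.2495 kWh/t
P = W·T = 11.2495·1024.3 = 11522.8 kW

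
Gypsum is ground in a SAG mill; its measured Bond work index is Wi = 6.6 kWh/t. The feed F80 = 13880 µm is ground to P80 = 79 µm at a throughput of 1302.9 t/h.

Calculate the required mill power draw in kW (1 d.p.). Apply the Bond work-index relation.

W_Bond = 10·Wi·(1/√P₈₀ − 1/√F₈₀)
W = 10·6.6·(1/√79 − 1/√13880) = 10·6.6·(0.104021) = 6.8654 kWh/t
Power = W × throughput = 6.8654 kWh/t × 1302.9 t/h = 8944.9 kW

P = 8944.9 kW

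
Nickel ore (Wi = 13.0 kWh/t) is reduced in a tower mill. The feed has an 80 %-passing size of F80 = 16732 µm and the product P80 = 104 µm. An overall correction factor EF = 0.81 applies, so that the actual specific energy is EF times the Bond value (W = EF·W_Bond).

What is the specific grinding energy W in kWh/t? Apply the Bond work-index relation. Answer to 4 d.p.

W = 10 Wi (1/√P80 − 1/√F80)  [Bond]
1/√104 = 0.098058;  1/√16732 = 0.007731
W = 10·13.0·(0.098058 − 0.007731) = 11.7425 kWh/t
Apply correction: 11.7425 × 0.81 = 9.5115 kWh/t

W = 9.5115 kWh/t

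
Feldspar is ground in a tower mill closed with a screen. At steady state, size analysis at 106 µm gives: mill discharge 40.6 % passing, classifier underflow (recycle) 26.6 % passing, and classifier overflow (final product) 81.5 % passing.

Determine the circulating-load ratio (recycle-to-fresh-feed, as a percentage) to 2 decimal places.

CL = 292.14 %

Balance %-passing 106 µm (r = R/F):
Fd + Rd = Ru + Fo ⇒ R/F = (o−d)/(d−u)
r = (81.5 − 40.6)/(40.6 − 26.6) = 40.9/14.0 = 2.9214
CL = 100·r = 292.14 %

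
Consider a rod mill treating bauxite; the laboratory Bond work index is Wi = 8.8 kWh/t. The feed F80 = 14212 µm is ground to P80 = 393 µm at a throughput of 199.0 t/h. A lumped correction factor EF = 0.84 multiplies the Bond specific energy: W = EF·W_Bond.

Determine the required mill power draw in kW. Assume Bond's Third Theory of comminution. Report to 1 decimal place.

Bond:  W = 10 Wi (1/√P − 1/√F)
W = 10·8.8·(1/√393 − 1/√14212) = 10·8.8·(0.042055) = 3.7008 kWh/t
Corrected W = EF·W_Bond = 0.84·3.7008 = 3.1087 kWh/t
P = W·T = 3.1087·199.0 = 618.6 kW

P = 618.6 kW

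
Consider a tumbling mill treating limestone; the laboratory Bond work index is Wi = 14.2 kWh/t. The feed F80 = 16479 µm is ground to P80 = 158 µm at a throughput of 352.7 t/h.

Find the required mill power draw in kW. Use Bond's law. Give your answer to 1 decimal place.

W = 10 Wi / √P80 − 10 Wi / √F80
W = 10·14.2·(1/√158 − 1/√16479) = 10·14.2·(0.071766) = 10.1907 kWh/t
Mill draw = 10.1907 × 352.7 = 3594.3 kW

P = 3594.3 kW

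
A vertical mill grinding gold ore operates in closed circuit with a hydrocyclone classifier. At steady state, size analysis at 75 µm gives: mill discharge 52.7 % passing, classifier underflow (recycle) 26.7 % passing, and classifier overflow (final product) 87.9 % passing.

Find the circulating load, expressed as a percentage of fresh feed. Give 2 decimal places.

CL = 135.38 %

Balance %-passing 75 µm (r = R/F):
Fd + Rd = Ru + Fo ⇒ R/F = (o−d)/(d−u)
r = (87.9 − 52.7)/(52.7 − 26.7) = 35.2/26.0 = 1.3538
CL = 100·r = 135.38 %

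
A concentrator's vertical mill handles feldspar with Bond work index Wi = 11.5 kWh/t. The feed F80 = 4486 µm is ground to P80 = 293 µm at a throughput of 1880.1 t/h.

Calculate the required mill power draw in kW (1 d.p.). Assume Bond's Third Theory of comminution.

W = 10 Wi (P80^-0.5 − F80^-0.5)
W = 10·11.5·(1/√293 − 1/√4486) = 10·11.5·(0.043490) = 5.0014 kWh/t
Mill draw = 5.0014 × 1880.1 = 9403.1 kW

P = 9403.1 kW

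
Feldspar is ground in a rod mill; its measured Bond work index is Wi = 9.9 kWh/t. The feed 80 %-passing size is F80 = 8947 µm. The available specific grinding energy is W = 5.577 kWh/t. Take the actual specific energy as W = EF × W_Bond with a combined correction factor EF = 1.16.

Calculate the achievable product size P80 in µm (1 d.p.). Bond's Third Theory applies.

P80 = 286.0 µm

W = 10 Wi (P80^-0.5 − F80^-0.5)
W_Bond = W / EF = 5.577 / 1.16 = 4.8078 kWh/t
P80^(−½) = W_Bond/(10 Wi) + F80^(−½)
  = 4.8078/(10·9.9) + 1/√8947 = 0.048563 + 0.010572 = 0.059135
P80 = (1/0.059135)² = 16.9104² = 285.96 µm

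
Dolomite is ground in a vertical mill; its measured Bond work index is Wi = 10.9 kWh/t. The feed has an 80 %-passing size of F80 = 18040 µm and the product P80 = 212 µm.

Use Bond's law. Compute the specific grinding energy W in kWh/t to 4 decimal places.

Bond:  W = 10 Wi (1/√P − 1/√F)
1/√212 = 0.068680;  1/√18040 = 0.007445
W = 10·10.9·(0.068680 − 0.007445) = 6.6746 kWh/t

W = 6.6746 kWh/t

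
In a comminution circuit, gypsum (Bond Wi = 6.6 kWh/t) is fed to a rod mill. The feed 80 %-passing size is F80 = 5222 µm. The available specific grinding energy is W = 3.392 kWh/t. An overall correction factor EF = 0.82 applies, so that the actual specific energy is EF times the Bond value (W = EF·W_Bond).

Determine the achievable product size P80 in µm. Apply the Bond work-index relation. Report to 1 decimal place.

P80 = 170.8 µm

Bond:  W = 10 Wi (1/√P − 1/√F)
W_Bond = W / EF = 3.392 / 0.82 = 4.1366 kWh/t
⇒ 1/√P80 = W_Bond/(10 Wi) + 1/√F80
  = 4.1366/(10·6.6) + 1/√5222 = 0.062676 + 0.013838 = 0.076514
P80 = (1/0.076514)² = 13.0695² = 170.81 µm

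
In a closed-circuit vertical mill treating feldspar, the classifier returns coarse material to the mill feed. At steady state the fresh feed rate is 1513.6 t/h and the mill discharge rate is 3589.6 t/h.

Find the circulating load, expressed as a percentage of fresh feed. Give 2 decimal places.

Discharge = new feed + return, hence
R = M − F = 3589.6 − 1513.6 = 2076.0 t/h
CL = 100·R/F = 100·2076.0/1513.6 = 137.16 %

CL = 137.16 %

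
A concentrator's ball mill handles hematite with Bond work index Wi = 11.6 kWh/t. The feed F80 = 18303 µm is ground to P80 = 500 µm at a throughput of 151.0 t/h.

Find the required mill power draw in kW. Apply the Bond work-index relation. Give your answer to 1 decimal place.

P = 653.9 kW

Bond:  W = 10 Wi (1/√P − 1/√F)
W = 10·11.6·(1/√500 − 1/√18303) = 10·11.6·(0.037330) = 4.3303 kWh/t
P_mill = W·ṁ = 4.3303·151.0 = 653.9 kW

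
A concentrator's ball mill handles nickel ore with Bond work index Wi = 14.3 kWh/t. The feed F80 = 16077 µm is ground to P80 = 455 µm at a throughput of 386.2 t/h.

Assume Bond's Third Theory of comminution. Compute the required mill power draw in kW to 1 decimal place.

W_Bond = 10·Wi·(1/√P₈₀ − 1/√F₈₀)
W = 10·14.3·(1/√455 − 1/√16077) = 10·14.3·(0.038994) = 5.5761 kWh/t
P = W·T = 5.5761·386.2 = 2153.5 kW

P = 2153.5 kW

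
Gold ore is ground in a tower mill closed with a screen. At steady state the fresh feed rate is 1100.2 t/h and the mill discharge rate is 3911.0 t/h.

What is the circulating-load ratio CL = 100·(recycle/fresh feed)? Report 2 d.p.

Discharge = new feed + return, hence
R = M − F = 3911.0 − 1100.2 = 2810.8 t/h
CL = 100·R/F = 100·2810.8/1100.2 = 255.48 %

CL = 255.48 %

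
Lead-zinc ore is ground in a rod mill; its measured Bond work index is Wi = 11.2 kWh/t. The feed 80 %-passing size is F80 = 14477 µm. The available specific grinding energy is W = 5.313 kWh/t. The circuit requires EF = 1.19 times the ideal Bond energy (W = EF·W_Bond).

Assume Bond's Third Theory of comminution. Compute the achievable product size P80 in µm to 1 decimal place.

P80 = 430.9 µm

W = 10·Wi·(P80^(-½) − F80^(-½))
W_Bond = W / EF = 5.313 / 1.19 = 4.4647 kWh/t
1/√P80 = 1/√F80 + W_Bond/(10·Wi)
  = 4.4647/(10·11.2) + 1/√14477 = 0.039863 + 0.008311 = 0.048175
P80 = (1/0.048175)² = 20.7578² = 430.89 µm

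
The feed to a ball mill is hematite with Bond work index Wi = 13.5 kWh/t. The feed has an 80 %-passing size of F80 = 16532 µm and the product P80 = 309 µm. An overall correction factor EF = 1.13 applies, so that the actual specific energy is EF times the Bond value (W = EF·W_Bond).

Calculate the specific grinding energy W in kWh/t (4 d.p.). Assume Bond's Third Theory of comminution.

W = 10 Wi (1/√P80 − 1/√F80)  [Bond]
1/√309 = 0.056888;  1/√16532 = 0.007777
W = 10·13.5·(0.056888 − 0.007777) = 6.6299 kWh/t
W_actual = 1.13 × 6.6299 = 7.4918 kWh/t

W = 7.4918 kWh/t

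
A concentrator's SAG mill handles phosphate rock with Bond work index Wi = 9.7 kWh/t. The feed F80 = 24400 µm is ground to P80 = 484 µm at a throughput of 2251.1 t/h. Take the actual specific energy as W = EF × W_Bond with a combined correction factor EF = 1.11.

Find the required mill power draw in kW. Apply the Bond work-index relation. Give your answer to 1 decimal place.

P = 9465.4 kW

W_Bond = 10·Wi·(1/√P₈₀ − 1/√F₈₀)
W = 10·9.7·(1/√484 − 1/√24400) = 10·9.7·(0.039053) = 3.7881 kWh/t
W_actual = 1.11 × 3.7881 = 4.2048 kWh/t
P_mill = W·ṁ = 4.2048·2251.1 = 9465.4 kW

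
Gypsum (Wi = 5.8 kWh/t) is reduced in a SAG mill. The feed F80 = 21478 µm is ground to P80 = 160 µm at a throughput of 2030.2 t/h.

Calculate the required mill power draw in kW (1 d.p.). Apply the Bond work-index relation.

Bond:  W = 10 Wi (1/√P − 1/√F)
W = 10·5.8·(1/√160 − 1/√21478) = 10·5.8·(0.072234) = 4.1895 kWh/t
Power = W × throughput = 4.1895 kWh/t × 2030.2 t/h = 8505.6 kW

P = 8505.6 kW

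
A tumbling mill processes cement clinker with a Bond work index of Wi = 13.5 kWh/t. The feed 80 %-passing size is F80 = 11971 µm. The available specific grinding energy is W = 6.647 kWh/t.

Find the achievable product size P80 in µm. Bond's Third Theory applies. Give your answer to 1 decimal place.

Bond: W = 10·Wi·(1/√P80 − 1/√F80)
1/√P80 = 1/√F80 + W/(10·Wi)
  = 6.6470/(10·13.5) + 1/√11971 = 0.049237 + 0.009140 = 0.058377
P80 = (1/0.058377)² = 17.1301² = 293.44 µm

P80 = 293.4 µm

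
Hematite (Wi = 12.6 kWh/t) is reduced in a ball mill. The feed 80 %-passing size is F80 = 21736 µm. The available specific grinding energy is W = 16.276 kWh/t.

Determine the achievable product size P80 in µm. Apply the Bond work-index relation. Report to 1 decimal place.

W = 10·Wi·[P80^(−½) − F80^(−½)]
⇒ 1/√P80 = W/(10·Wi) + 1/√F80
  = 16.2760/(10·12.6) + 1/√21736 = 0.129175 + 0.006783 = 0.135957
P80 = (1/0.135957)² = 7.3552² = 54.10 µm

P80 = 54.1 µm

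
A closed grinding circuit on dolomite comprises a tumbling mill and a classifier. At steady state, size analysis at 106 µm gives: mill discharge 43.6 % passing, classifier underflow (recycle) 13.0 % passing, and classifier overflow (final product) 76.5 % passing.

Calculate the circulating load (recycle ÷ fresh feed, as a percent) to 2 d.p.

CL = 107.52 %

Let r = R/F. Size balance at 106 µm:
(1+r)d = ru + o → r = (o−d)/(d−u)
r = (76.5 − 43.6)/(43.6 − 13.0) = 32.9/30.6 = 1.0752
CL = 100·r = 107.52 %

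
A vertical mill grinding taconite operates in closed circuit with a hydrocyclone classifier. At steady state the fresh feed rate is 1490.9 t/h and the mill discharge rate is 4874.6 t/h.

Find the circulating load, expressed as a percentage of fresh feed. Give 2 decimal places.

Discharge = new feed + return, hence
R = M − F = 4874.6 − 1490.9 = 3383.7 t/h
CL = 100·R/F = 100·3383.7/1490.9 = 226.96 %

CL = 226.96 %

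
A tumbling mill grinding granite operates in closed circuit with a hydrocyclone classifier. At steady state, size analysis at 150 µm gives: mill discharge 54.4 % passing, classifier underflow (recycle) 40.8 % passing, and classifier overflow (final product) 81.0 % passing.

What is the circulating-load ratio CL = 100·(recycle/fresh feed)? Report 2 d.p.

Two-product formula at 150 µm:
(1+r)d = ru + o → r = (o−d)/(d−u)
r = (81.0 − 54.4)/(54.4 − 40.8) = 26.6/13.6 = 1.9559
CL = 100·r = 195.59 %

CL = 195.59 %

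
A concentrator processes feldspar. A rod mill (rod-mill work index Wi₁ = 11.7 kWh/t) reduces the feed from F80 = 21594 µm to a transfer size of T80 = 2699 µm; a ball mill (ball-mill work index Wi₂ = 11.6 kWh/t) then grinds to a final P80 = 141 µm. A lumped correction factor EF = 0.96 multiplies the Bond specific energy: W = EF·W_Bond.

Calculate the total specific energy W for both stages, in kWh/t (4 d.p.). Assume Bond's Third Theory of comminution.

W = 8.6323 kWh/t

Bond:  W = 10 Wi (1/√P − 1/√F)
Stage 1 (21594→2699 µm, Wi₁=11.7): W₁ = 10·11.7·(0.019249 − 0.006805) = 1.4559 kWh/t
Stage 2 (2699→141 µm, Wi₂=11.6): W₂ = 10·11.6·(0.084215 − 0.019249) = 7.5361 kWh/t
W = W₁ + W₂ = 1.4559 + 7.5361 = 8.9920 kWh/t
Apply correction: 8.9920 × 0.96 = 8.6323 kWh/t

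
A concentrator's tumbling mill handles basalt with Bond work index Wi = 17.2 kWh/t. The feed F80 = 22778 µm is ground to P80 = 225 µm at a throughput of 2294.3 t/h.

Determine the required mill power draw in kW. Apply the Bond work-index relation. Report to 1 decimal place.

P = 23693.3 kW

W = 10 Wi / √P80 − 10 Wi / √F80
W = 10·17.2·(1/√225 − 1/√22778) = 10·17.2·(0.060041) = 10.3270 kWh/t
P = W·T = 10.3270·2294.3 = 23693.3 kW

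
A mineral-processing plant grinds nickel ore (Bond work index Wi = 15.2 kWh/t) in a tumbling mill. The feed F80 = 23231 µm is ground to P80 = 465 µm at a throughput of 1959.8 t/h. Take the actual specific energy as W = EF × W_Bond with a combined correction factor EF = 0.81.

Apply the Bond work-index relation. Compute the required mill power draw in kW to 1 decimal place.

W = 10 Wi (P80^-0.5 − F80^-0.5)
W = 10·15.2·(1/√465 − 1/√23231) = 10·15.2·(0.039813) = 6.0516 kWh/t
Corrected W = EF·W_Bond = 0.81·6.0516 = 4.9018 kWh/t
Power = W × throughput = 4.9018 kWh/t × 1959.8 t/h = 9606.5 kW

P = 9606.5 kW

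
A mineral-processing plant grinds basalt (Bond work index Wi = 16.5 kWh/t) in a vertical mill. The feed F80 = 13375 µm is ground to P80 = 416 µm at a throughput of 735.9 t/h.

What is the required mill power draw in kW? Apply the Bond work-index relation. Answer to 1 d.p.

P = 4903.4 kW

W = 10 Wi (1/√P80 − 1/√F80)  [Bond]
W = 10·16.5·(1/√416 − 1/√13375) = 10·16.5·(0.040382) = 6.6631 kWh/t
P_mill = W·ṁ = 6.6631·735.9 = 4903.4 kW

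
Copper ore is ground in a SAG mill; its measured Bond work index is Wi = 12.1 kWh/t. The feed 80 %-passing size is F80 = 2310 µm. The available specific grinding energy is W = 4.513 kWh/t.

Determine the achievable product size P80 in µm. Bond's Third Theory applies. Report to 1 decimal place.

P80 = 296.2 µm

W = 10·Wi·[P80^(−½) − F80^(−½)]
1/√P80 = 1/√F80 + W/(10·Wi)
  = 4.5130/(10·12.1) + 1/√2310 = 0.037298 + 0.020806 = 0.058104
P80 = (1/0.058104)² = 17.2106² = 296.20 µm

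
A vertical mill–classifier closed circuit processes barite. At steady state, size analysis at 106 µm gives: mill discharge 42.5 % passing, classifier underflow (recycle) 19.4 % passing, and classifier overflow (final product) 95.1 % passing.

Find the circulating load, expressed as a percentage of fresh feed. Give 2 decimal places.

CL = 227.71 %

Balance %-passing 106 µm (r = R/F):
(1+r)d = ru + o → r = (o−d)/(d−u)
r = (95.1 − 42.5)/(42.5 − 19.4) = 52.6/23.1 = 2.2771
CL = 100·r = 227.71 %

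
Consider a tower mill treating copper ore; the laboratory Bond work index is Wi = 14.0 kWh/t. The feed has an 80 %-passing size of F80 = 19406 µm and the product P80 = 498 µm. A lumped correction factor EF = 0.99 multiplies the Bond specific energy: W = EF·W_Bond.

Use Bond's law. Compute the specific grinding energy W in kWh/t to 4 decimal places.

W = 5.2159 kWh/t

W = 10·Wi·[P80^(−½) − F80^(−½)]
1/√498 = 0.044811;  1/√19406 = 0.007178
W = 10·14.0·(0.044811 − 0.007178) = 5.2686 kWh/t
With EF = 0.99: W = 5.2686·0.99 = 5.2159 kWh/t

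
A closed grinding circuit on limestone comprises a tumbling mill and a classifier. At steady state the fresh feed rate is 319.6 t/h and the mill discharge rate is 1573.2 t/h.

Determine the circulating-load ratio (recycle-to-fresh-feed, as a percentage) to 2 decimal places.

CL = 392.24 %

M = F + R at steady state, so:
R = M − F = 1573.2 − 319.6 = 1253.6 t/h
CL = 100·R/F = 100·1253.6/319.6 = 392.24 %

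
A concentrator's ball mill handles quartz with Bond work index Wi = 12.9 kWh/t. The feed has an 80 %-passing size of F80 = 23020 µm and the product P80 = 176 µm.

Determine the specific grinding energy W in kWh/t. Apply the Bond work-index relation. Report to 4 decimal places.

W = 8.8735 kWh/t

Bond: W = 10·Wi·(1/√P80 − 1/√F80)
1/√176 = 0.075378;  1/√23020 = 0.006591
W = 10·12.9·(0.075378 − 0.006591) = 8.8735 kWh/t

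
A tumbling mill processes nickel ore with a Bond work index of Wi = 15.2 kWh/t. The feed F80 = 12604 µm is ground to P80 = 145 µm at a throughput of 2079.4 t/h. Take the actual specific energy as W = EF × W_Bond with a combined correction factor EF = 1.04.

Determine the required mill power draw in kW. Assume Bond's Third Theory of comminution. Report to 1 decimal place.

P = 24370.1 kW

W = 10 Wi (P80^-0.5 − F80^-0.5)
W = 10·15.2·(1/√145 − 1/√12604) = 10·15.2·(0.074138) = 11.2690 kWh/t
W_actual = 1.04 × 11.2690 = 11.7198 kWh/t
P_mill = W·ṁ = 11.7198·2079.4 = 24370.1 kW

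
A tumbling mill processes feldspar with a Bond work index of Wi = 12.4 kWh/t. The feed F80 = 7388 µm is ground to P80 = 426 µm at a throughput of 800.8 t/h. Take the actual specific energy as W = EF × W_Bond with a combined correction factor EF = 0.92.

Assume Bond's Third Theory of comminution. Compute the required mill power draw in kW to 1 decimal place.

P = 3363.3 kW

W = 10 Wi / √P80 − 10 Wi / √F80
W = 10·12.4·(1/√426 − 1/√7388) = 10·12.4·(0.036816) = 4.5652 kWh/t
Apply correction: 4.5652 × 0.92 = 4.2000 kWh/t
P_mill = W·ṁ = 4.2000·800.8 = 3363.3 kW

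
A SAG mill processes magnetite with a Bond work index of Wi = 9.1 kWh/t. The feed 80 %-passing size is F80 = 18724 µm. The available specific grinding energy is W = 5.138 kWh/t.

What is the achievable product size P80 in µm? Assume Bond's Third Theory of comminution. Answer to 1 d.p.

P80 = 245.9 µm

Bond: W = 10·Wi·(1/√P80 − 1/√F80)
⇒ 1/√P80 = W/(10 Wi) + 1/√F80
  = 5.1380/(10·9.1) + 1/√18724 = 0.056462 + 0.007308 = 0.063770
P80 = (1/0.063770)² = 15.6815² = 245.91 µm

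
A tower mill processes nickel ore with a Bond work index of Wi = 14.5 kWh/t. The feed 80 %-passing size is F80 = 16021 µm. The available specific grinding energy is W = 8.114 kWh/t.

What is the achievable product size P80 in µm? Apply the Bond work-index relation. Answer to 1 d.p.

Bond: W = 10·Wi·(1/√P80 − 1/√F80)
P80^(−½) = W/(10 Wi) + F80^(−½)
  = 8.1140/(10·14.5) + 1/√16021 = 0.055959 + 0.007901 = 0.063859
P80 = (1/0.063859)² = 15.6595² = 245.22 µm

P80 = 245.2 µm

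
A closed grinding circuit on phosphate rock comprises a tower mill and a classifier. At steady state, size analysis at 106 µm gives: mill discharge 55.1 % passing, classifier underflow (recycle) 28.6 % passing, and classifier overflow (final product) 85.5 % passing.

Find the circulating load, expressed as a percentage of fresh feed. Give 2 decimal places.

Let r = R/F. Size balance at 106 µm:
Fd + Rd = Ru + Fo ⇒ R/F = (o−d)/(d−u)
r = (85.5 − 55.1)/(55.1 − 28.6) = 30.4/26.5 = 1.1472
CL = 100·r = 114.72 %

CL = 114.72 %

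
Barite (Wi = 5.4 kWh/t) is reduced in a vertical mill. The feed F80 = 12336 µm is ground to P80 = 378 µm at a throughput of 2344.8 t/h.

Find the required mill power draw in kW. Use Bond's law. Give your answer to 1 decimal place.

W_Bond = 10·Wi·(1/√P₈₀ − 1/√F₈₀)
W = 10·5.4·(1/√378 − 1/√12336) = 10·5.4·(0.042431) = 2.2913 kWh/t
P = W·T = 2.2913·2344.8 = 5372.6 kW

P = 5372.6 kW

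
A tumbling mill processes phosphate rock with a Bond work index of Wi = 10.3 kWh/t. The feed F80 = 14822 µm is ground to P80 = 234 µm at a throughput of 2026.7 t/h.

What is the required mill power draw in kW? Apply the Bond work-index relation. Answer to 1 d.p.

W = 10·Wi·[P80^(−½) − F80^(−½)]
W = 10·10.3·(1/√234 − 1/√14822) = 10·10.3·(0.057158) = 5.8873 kWh/t
P = W·T = 5.8873·2026.7 = 11931.8 kW

P = 11931.8 kW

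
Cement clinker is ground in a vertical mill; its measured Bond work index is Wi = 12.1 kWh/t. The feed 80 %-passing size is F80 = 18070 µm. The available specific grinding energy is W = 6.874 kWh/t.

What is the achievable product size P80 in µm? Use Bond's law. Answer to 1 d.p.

Bond:  W = 10 Wi (1/√P − 1/√F)
⇒ 1/√P80 = W/(10·Wi) + 1/√F80
  = 6.8740/(10·12.1) + 1/√18070 = 0.056810 + 0.007439 = 0.064249
P80 = (1/0.064249)² = 15.5644² = 242.25 µm

P80 = 242.3 µm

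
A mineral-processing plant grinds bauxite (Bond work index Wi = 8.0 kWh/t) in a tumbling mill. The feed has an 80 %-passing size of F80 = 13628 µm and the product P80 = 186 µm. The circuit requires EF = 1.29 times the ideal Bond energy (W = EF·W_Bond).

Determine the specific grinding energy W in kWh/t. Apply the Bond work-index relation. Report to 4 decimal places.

W = 6.6830 kWh/t

W = 10 Wi (1/√P80 − 1/√F80)  [Bond]
1/√186 = 0.073324;  1/√13628 = 0.008566
W = 10·8.0·(0.073324 − 0.008566) = 5.1806 kWh/t
Corrected W = EF·W_Bond = 1.29·5.1806 = 6.6830 kWh/t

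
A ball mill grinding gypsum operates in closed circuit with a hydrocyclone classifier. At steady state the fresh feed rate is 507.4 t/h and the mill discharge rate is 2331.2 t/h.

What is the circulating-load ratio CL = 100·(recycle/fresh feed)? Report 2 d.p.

Discharge = new feed + return, hence
R = M − F = 2331.2 − 507.4 = 1823.8 t/h
CL = 100·R/F = 100·1823.8/507.4 = 359.44 %

CL = 359.44 %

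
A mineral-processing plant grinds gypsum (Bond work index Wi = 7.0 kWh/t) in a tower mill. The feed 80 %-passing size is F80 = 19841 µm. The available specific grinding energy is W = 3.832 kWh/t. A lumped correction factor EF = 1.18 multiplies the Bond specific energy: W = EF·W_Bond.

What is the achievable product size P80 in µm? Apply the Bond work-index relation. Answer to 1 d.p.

W_Bond = 10·Wi·(1/√P₈₀ − 1/√F₈₀)
W_Bond = W / EF = 3.832 / 1.18 = 3.2475 kWh/t
P80^(−½) = W_Bond/(10 Wi) + F80^(−½)
  = 3.2475/(10·7.0) + 1/√19841 = 0.046392 + 0.007099 = 0.053492
P80 = (1/0.053492)² = 18.6945² = 349.49 µm

P80 = 349.5 µm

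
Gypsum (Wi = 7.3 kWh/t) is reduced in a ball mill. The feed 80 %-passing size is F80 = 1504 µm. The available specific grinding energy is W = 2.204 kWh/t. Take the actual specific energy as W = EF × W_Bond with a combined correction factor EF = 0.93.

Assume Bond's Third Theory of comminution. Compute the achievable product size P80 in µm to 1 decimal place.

W = 10 Wi (1/√P80 − 1/√F80)  [Bond]
W_Bond = W / EF = 2.204 / 0.93 = 2.3699 kWh/t
P80^(−½) = W_Bond/(10 Wi) + F80^(−½)
  = 2.3699/(10·7.3) + 1/√1504 = 0.032464 + 0.025786 = 0.058250
P80 = (1/0.058250)² = 17.1674² = 294.72 µm

P80 = 294.7 µm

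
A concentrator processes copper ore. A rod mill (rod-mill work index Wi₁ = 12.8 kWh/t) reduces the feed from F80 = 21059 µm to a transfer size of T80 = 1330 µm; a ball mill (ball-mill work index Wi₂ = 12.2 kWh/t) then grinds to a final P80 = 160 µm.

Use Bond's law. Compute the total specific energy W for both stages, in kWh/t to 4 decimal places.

Bond:  W = 10 Wi (1/√P − 1/√F)
Stage 1 (21059→1330 µm, Wi₁=12.8): W₁ = 10·12.8·(0.027420 − 0.006891) = 2.6278 kWh/t
Stage 2 (1330→160 µm, Wi₂=12.2): W₂ = 10·12.2·(0.079057 − 0.027420) = 6.2997 kWh/t
W = W₁ + W₂ = 2.6278 + 6.2997 = 8.9274 kWh/t

W = 8.9274 kWh/t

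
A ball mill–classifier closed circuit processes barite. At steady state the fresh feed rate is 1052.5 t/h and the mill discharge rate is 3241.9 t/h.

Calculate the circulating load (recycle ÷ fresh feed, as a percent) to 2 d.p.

CL = 208.02 %

Discharge = new feed + return, hence
R = M − F = 3241.9 − 1052.5 = 2189.4 t/h
CL = 100·R/F = 100·2189.4/1052.5 = 208.02 %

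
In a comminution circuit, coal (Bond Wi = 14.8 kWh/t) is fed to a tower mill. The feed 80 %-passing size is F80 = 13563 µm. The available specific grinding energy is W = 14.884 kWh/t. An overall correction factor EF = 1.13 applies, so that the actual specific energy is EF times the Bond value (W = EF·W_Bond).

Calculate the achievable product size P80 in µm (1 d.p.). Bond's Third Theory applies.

W = 10 Wi (P80^-0.5 − F80^-0.5)
W_Bond = W / EF = 14.884 / 1.13 = 13.1717 kWh/t
P80^-0.5 = F80^-0.5 + W_Bond/(10 Wi)
  = 13.1717/(10·14.8) + 1/√13563 = 0.088998 + 0.008587 = 0.097584
P80 = (1/0.097584)² = 10.2475² = 105.01 µm

P80 = 105.0 µm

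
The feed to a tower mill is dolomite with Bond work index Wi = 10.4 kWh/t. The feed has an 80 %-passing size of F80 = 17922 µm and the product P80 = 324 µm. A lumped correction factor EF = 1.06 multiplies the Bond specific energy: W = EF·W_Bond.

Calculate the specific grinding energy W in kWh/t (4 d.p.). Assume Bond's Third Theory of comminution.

W = 10 Wi / √P80 − 10 Wi / √F80
1/√324 = 0.055556;  1/√17922 = 0.007470
W = 10·10.4·(0.055556 − 0.007470) = 5.0009 kWh/t
Apply correction: 5.0009 × 1.06 = 5.3010 kWh/t

W = 5.3010 kWh/t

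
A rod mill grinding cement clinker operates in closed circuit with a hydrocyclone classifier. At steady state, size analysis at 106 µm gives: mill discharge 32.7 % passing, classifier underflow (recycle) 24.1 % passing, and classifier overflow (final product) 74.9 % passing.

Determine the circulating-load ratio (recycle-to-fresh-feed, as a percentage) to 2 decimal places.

Let r = R/F. Size balance at 106 µm:
(1+r)d = ru + o → r = (o−d)/(d−u)
r = (74.9 − 32.7)/(32.7 − 24.1) = 42.2/8.6 = 4.9070
CL = 100·r = 490.70 %

CL = 490.70 %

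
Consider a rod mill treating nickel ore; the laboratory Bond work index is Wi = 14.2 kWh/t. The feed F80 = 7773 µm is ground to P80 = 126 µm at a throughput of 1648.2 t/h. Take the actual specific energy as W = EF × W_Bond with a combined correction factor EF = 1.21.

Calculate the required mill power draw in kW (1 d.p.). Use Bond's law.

P = 22016.8 kW

W = 10 Wi (1/√P80 − 1/√F80)  [Bond]
W = 10·14.2·(1/√126 − 1/√7773) = 10·14.2·(0.077745) = 11.0397 kWh/t
Corrected W = EF·W_Bond = 1.21·11.0397 = 13.3581 kWh/t
Power = W × throughput = 13.3581 kWh/t × 1648.2 t/h = 22016.8 kW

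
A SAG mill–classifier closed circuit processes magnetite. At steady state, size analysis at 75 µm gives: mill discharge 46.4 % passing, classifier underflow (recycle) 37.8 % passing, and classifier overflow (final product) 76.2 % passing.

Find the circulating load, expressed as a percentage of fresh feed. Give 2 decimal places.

CL = 346.51 %

Two-product formula at 75 µm:
(1+r)·d = r·u + o ⇒ r = (o−d)/(d−u)
r = (76.2 − 46.4)/(46.4 − 37.8) = 29.8/8.6 = 3.4651
CL = 100·r = 346.51 %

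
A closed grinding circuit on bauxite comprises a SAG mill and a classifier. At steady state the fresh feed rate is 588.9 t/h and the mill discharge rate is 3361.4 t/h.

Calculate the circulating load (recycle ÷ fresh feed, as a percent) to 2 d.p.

CL = 470.79 %

Steady state: M = F + R.
R = M − F = 3361.4 − 588.9 = 2772.5 t/h
CL = 100·R/F = 100·2772.5/588.9 = 470.79 %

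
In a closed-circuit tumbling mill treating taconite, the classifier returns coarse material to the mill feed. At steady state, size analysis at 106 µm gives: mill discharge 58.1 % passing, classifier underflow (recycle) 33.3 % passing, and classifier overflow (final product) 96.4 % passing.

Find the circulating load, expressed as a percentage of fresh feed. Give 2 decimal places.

Balance %-passing 106 µm (r = R/F):
(1+r)d = ru + o → r = (o−d)/(d−u)
r = (96.4 − 58.1)/(58.1 − 33.3) = 38.3/24.8 = 1.5444
CL = 100·r = 154.44 %

CL = 154.44 %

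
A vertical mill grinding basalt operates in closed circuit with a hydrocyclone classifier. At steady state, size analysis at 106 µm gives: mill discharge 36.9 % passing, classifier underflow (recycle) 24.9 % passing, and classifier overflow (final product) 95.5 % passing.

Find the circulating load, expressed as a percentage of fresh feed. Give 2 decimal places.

Balance %-passing 106 µm (r = R/F):
Fd + Rd = Ru + Fo ⇒ R/F = (o−d)/(d−u)
r = (95.5 − 36.9)/(36.9 − 24.9) = 58.6/12.0 = 4.8833
CL = 100·r = 488.33 %

CL = 488.33 %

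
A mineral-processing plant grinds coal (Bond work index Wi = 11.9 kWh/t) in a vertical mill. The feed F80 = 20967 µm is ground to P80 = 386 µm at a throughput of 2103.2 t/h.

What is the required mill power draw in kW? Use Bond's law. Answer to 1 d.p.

W = 10·Wi·(P80^(-½) − F80^(-½))
W = 10·11.9·(1/√386 − 1/√20967) = 10·11.9·(0.043993) = 5.2351 kWh/t
Power = W × throughput = 5.2351 kWh/t × 2103.2 t/h = 11010.5 kW

P = 11010.5 kW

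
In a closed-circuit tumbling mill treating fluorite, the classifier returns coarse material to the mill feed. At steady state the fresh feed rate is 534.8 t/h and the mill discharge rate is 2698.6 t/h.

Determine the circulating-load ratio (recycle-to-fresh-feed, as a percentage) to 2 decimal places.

CL = 404.60 %

Mill node: discharge = fresh + recycle.
R = M − F = 2698.6 − 534.8 = 2163.8 t/h
CL = 100·R/F = 100·2163.8/534.8 = 404.60 %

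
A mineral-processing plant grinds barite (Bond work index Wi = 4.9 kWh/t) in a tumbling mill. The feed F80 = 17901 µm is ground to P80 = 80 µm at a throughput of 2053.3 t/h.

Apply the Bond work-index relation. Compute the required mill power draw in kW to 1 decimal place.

P = 10496.7 kW

W = 10·Wi·[P80^(−½) − F80^(−½)]
W = 10·4.9·(1/√80 − 1/√17901) = 10·4.9·(0.104329) = 5.1121 kWh/t
P = W·T = 5.1121·2053.3 = 10496.7 kW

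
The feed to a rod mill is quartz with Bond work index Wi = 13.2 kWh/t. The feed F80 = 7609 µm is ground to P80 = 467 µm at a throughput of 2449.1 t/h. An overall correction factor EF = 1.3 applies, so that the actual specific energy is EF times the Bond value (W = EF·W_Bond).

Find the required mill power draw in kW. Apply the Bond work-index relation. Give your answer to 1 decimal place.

Bond: W = 10·Wi·(1/√P80 − 1/√F80)
W = 10·13.2·(1/√467 − 1/√7609) = 10·13.2·(0.034810) = 4.5950 kWh/t
Apply correction: 4.5950 × 1.3 = 5.9735 kWh/t
Power = W × throughput = 5.9735 kWh/t × 2449.1 t/h = 14629.6 kW

P = 14629.6 kW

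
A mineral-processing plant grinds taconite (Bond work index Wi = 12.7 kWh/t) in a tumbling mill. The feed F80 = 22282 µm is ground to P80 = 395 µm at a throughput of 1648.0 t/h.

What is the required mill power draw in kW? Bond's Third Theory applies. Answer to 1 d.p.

W_Bond = 10·Wi·(1/√P₈₀ − 1/√F₈₀)
W = 10·12.7·(1/√395 − 1/√22282) = 10·12.7·(0.043616) = 5.5393 kWh/t
P_mill = W·ṁ = 5.5393·1648.0 = 9128.7 kW

P = 9128.7 kW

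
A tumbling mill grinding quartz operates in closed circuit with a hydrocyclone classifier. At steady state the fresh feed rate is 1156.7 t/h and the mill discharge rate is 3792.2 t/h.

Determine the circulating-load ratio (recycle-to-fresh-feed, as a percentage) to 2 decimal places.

Discharge = new feed + return, hence
R = M − F = 3792.2 − 1156.7 = 2635.5 t/h
CL = 100·R/F = 100·2635.5/1156.7 = 227.85 %

CL = 227.85 %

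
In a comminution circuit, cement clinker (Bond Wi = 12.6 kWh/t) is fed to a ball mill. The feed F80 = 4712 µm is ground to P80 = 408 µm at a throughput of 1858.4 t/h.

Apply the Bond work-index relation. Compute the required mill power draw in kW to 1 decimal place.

W_Bond = 10·Wi·(1/√P₈₀ − 1/√F₈₀)
W = 10·12.6·(1/√408 − 1/√4712) = 10·12.6·(0.034939) = 4.4024 kWh/t
P_mill = W·ṁ = 4.4024·1858.4 = 8181.4 kW

P = 8181.4 kW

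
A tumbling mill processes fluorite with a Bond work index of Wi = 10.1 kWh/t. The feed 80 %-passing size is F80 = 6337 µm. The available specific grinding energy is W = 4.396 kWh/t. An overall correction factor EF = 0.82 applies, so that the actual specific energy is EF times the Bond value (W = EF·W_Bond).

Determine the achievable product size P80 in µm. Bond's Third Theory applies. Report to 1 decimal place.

W_Bond = 10·Wi·(1/√P₈₀ − 1/√F₈₀)
W_Bond = W / EF = 4.396 / 0.82 = 5.3610 kWh/t
P80^-0.5 = F80^-0.5 + W_Bond/(10 Wi)
  = 5.3610/(10·10.1) + 1/√6337 = 0.053079 + 0.012562 = 0.065641
P80 = (1/0.065641)² = 15.2344² = 232.09 µm

P80 = 232.1 µm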